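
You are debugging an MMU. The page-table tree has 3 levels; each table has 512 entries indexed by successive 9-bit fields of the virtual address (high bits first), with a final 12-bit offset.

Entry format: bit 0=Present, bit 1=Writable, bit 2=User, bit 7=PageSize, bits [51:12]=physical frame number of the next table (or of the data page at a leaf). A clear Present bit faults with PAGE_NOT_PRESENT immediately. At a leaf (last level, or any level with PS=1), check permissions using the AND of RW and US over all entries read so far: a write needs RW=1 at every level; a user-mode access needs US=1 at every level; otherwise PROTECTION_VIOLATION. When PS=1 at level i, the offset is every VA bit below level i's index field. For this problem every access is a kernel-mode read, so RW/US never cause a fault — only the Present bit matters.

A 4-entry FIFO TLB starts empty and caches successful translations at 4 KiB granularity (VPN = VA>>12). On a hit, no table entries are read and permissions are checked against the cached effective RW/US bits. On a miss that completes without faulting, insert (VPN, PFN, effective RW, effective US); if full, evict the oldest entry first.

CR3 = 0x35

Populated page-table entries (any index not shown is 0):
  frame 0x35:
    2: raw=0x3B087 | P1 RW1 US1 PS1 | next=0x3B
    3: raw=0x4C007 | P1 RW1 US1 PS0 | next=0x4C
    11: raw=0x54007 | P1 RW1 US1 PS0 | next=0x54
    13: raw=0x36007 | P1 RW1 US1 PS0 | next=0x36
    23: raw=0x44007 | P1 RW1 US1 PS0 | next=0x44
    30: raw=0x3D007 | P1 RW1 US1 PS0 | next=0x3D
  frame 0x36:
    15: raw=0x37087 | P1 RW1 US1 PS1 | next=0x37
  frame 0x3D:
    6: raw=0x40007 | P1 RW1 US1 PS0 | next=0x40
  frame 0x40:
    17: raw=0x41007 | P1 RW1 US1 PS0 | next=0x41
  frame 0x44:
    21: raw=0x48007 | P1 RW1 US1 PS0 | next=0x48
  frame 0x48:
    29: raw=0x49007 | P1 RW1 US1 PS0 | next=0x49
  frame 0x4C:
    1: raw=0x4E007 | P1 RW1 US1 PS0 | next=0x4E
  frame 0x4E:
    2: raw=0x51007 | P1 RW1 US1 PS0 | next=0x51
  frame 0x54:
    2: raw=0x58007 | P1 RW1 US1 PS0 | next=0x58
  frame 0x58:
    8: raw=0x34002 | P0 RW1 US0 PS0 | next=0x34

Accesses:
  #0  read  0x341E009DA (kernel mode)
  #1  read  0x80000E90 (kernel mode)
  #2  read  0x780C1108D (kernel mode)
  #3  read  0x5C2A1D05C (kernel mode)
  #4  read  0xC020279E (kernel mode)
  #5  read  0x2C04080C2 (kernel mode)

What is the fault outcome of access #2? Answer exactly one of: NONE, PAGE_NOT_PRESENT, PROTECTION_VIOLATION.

Trace:
#0 VA=0x341E009DA (r,kernel):
  L0: frame=0x35 idx=13 entry=0x36007 [P=1 RW=1 US=1 PS=0]
  L1: frame=0x36 idx=15 entry=0x37087 [P=1 RW=1 US=1 PS=1]
  ⇒ phys 0x379DA (huge @L1)  [2 reads]
#1 VA=0x80000E90 (r,kernel):
  L0: frame=0x35 idx=2 entry=0x3B087 [P=1 RW=1 US=1 PS=1]
  ⇒ phys 0x3BE90 (huge @L0)  [1 reads]
#2 VA=0x780C1108D (r,kernel):
  L0: frame=0x35 idx=30 entry=0x3D007 [P=1 RW=1 US=1 PS=0]
  L1: frame=0x3D idx=6 entry=0x40007 [P=1 RW=1 US=1 PS=0]
  L2: frame=0x40 idx=17 entry=0x41007 [P=1 RW=1 US=1 PS=0]
  ⇒ phys 0x4108D  [3 reads]
#3 VA=0x5C2A1D05C (r,kernel):
  L0: frame=0x35 idx=23 entry=0x44007 [P=1 RW=1 US=1 PS=0]
  L1: frame=0x44 idx=21 entry=0x48007 [P=1 RW=1 US=1 PS=0]
  L2: frame=0x48 idx=29 entry=0x49007 [P=1 RW=1 US=1 PS=0]
  ⇒ phys 0x4905C  [3 reads]
#4 VA=0xC020279E (r,kernel):
  L0: frame=0x35 idx=3 entry=0x4C007 [P=1 RW=1 US=1 PS=0]
  L1: frame=0x4C idx=1 entry=0x4E007 [P=1 RW=1 US=1 PS=0]
  L2: frame=0x4E idx=2 entry=0x51007 [P=1 RW=1 US=1 PS=0]
  ⇒ phys 0x5179E  [3 reads]
#5 VA=0x2C04080C2 (r,kernel):
  L0: frame=0x35 idx=11 entry=0x54007 [P=1 RW=1 US=1 PS=0]
  L1: frame=0x54 idx=2 entry=0x58007 [P=1 RW=1 US=1 PS=0]
  L2: frame=0x58 idx=8 entry=0x34002 [P=0 RW=1 US=0 PS=0]
  ✗ PAGE_NOT_PRESENT  [3 reads]

Access #2 fault: NONE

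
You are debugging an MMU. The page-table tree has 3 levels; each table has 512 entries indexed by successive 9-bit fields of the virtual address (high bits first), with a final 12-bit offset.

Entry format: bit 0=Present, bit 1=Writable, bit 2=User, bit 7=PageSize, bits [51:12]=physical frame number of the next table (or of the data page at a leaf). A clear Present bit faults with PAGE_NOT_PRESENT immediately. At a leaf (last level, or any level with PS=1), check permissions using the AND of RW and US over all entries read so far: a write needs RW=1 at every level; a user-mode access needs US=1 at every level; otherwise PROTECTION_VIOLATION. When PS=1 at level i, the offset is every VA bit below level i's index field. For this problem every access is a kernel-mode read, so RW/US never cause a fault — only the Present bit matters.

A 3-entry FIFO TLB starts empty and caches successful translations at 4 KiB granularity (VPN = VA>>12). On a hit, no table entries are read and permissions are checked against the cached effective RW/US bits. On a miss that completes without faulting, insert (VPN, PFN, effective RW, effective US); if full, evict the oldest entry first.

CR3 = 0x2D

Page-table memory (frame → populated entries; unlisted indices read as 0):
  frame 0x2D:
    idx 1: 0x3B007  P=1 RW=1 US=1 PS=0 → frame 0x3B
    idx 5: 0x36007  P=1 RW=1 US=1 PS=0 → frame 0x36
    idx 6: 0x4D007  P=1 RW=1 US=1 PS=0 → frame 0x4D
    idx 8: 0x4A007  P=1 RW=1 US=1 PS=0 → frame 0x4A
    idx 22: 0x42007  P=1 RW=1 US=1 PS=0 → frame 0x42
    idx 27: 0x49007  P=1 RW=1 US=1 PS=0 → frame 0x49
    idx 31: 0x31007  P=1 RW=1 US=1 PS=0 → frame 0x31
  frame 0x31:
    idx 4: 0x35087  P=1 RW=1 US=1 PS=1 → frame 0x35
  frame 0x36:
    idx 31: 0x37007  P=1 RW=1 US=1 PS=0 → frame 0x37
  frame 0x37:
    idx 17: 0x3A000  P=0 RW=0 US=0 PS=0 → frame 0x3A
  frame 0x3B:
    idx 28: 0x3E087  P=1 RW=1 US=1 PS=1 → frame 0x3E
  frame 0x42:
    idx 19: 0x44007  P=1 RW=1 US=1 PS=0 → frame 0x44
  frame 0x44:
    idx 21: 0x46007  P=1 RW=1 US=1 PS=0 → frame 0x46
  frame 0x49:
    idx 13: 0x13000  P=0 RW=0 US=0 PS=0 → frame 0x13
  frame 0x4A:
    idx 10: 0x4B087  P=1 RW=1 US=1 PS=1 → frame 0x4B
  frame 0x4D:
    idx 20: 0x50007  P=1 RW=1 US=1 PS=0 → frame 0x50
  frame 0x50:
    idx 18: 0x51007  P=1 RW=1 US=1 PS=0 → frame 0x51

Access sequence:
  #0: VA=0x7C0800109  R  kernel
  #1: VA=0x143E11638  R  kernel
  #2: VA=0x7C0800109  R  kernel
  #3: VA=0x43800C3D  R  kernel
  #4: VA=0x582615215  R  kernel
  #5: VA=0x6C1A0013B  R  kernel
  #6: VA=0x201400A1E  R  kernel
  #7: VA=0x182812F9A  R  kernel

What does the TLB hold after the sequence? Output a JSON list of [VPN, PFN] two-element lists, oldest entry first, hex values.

Per-access translation:
#0 VA=0x7C0800109 (r,kernel):
  lvl0: tbl 0x2D, slot 31 ⇒ 0x31007 (P1/RW1/US1/PS0)
  lvl1: tbl 0x31, slot 4 ⇒ 0x35087 (P1/RW1/US1/PS1)
  → PA=0x35109 (huge @L1)  (2 entries read)
#1 VA=0x143E11638 (r,kernel):
  lvl0: tbl 0x2D, slot 5 ⇒ 0x36007 (P1/RW1/US1/PS0)
  lvl1: tbl 0x36, slot 31 ⇒ 0x37007 (P1/RW1/US1/PS0)
  lvl2: tbl 0x37, slot 17 ⇒ 0x3A000 (P0/RW0/US0/PS0)
  → PAGE_NOT_PRESENT  (3 entries read)
#2 VA=0x7C0800109 (r,kernel):
  TLB hit vpn=0x7C0800 → PA=0x35109
#3 VA=0x43800C3D (r,kernel):
  lvl0: tbl 0x2D, slot 1 ⇒ 0x3B007 (P1/RW1/US1/PS0)
  lvl1: tbl 0x3B, slot 28 ⇒ 0x3E087 (P1/RW1/US1/PS1)
  → PA=0x3EC3D (huge @L1)  (2 entries read)
#4 VA=0x582615215 (r,kernel):
  lvl0: tbl 0x2D, slot 22 ⇒ 0x42007 (P1/RW1/US1/PS0)
  lvl1: tbl 0x42, slot 19 ⇒ 0x44007 (P1/RW1/US1/PS0)
  lvl2: tbl 0x44, slot 21 ⇒ 0x46007 (P1/RW1/US1/PS0)
  → PA=0x46215  (3 entries read)
#5 VA=0x6C1A0013B (r,kernel):
  lvl0: tbl 0x2D, slot 27 ⇒ 0x49007 (P1/RW1/US1/PS0)
  lvl1: tbl 0x49, slot 13 ⇒ 0x13000 (P0/RW0/US0/PS0)
  → PAGE_NOT_PRESENT  (2 entries read)
#6 VA=0x201400A1E (r,kernel):
  lvl0: tbl 0x2D, slot 8 ⇒ 0x4A007 (P1/RW1/US1/PS0)
  lvl1: tbl 0x4A, slot 10 ⇒ 0x4B087 (P1/RW1/US1/PS1)
  → PA=0x4BA1E (huge @L1)  (2 entries read)
#7 VA=0x182812F9A (r,kernel):
  lvl0: tbl 0x2D, slot 6 ⇒ 0x4D007 (P1/RW1/US1/PS0)
  lvl1: tbl 0x4D, slot 20 ⇒ 0x50007 (P1/RW1/US1/PS0)
  lvl2: tbl 0x50, slot 18 ⇒ 0x51007 (P1/RW1/US1/PS0)
  → PA=0x51F9A  (3 entries read)

TLB: [["0x582615", "0x46"], ["0x201400", "0x4B"], ["0x182812", "0x51"]]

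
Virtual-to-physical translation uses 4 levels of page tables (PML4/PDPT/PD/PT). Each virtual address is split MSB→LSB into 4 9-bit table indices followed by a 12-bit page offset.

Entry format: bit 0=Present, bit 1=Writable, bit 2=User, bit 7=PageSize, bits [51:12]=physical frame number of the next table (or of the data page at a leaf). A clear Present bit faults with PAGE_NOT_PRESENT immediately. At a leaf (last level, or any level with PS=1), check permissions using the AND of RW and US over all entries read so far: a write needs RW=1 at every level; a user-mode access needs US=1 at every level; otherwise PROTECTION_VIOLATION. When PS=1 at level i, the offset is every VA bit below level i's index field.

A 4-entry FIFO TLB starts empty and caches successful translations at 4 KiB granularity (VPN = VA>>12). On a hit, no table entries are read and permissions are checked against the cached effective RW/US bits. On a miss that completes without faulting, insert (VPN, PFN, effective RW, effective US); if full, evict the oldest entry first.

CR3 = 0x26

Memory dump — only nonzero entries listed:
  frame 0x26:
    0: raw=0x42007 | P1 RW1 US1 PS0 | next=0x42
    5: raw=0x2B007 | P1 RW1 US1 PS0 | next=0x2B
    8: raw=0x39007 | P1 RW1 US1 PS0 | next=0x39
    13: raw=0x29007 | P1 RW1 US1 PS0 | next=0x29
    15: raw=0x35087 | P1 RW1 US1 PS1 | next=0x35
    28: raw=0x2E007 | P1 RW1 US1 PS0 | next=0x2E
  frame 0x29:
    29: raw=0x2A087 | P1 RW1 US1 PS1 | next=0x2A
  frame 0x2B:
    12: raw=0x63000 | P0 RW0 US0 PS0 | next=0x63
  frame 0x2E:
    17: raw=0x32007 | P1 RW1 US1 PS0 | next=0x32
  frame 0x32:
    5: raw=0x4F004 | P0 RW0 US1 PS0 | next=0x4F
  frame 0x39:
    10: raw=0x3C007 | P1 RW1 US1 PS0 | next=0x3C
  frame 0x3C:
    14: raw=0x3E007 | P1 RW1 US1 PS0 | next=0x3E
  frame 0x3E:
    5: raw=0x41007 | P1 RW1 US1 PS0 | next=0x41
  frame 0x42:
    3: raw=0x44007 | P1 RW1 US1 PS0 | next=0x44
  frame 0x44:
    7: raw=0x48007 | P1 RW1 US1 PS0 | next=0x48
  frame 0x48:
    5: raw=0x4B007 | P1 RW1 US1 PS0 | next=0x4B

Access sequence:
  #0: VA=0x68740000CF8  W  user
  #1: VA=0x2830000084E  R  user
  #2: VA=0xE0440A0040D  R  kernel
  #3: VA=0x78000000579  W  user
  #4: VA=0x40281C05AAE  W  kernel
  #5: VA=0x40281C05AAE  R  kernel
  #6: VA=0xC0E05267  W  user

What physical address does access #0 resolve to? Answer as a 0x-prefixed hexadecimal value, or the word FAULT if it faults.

Per-access translation:
#0 VA=0x68740000CF8 (w,user):
  L0: frame=0x26 idx=13 entry=0x29007 [P=1 RW=1 US=1 PS=0]
  L1: frame=0x29 idx=29 entry=0x2A087 [P=1 RW=1 US=1 PS=1]
  ⇒ phys 0x2ACF8 (huge @L1)  [2 reads]
#1 VA=0x2830000084E (r,user):
  L0: frame=0x26 idx=5 entry=0x2B007 [P=1 RW=1 US=1 PS=0]
  L1: frame=0x2B idx=12 entry=0x63000 [P=0 RW=0 US=0 PS=0]
  ⇒ fault: PAGE_NOT_PRESENT  — 2 lookups
#2 VA=0xE0440A0040D (r,kernel):
  L0: frame=0x26 idx=28 entry=0x2E007 [P=1 RW=1 US=1 PS=0]
  L1: frame=0x2E idx=17 entry=0x32007 [P=1 RW=1 US=1 PS=0]
  L2: frame=0x32 idx=5 entry=0x4F004 [P=0 RW=0 US=1 PS=0]
  ⇒ fault: PAGE_NOT_PRESENT  — 3 lookups
#3 VA=0x78000000579 (w,user):
  L0: frame=0x26 idx=15 entry=0x35087 [P=1 RW=1 US=1 PS=1]
  ⇒ phys 0x35579 (huge @L0)  [1 reads]
#4 VA=0x40281C05AAE (w,kernel):
  L0: frame=0x26 idx=8 entry=0x39007 [P=1 RW=1 US=1 PS=0]
  L1: frame=0x39 idx=10 entry=0x3C007 [P=1 RW=1 US=1 PS=0]
  L2: frame=0x3C idx=14 entry=0x3E007 [P=1 RW=1 US=1 PS=0]
  L3: frame=0x3E idx=5 entry=0x41007 [P=1 RW=1 US=1 PS=0]
  ⇒ phys 0x41AAE  [4 reads]
#5 VA=0x40281C05AAE (r,kernel):
  TLB hit vpn=0x40281C05 → PA=0x41AAE
#6 VA=0xC0E05267 (w,user):
  L0: frame=0x26 idx=0 entry=0x42007 [P=1 RW=1 US=1 PS=0]
  L1: frame=0x42 idx=3 entry=0x44007 [P=1 RW=1 US=1 PS=0]
  L2: frame=0x44 idx=7 entry=0x48007 [P=1 RW=1 US=1 PS=0]
  L3: frame=0x48 idx=5 entry=0x4B007 [P=1 RW=1 US=1 PS=0]
  ⇒ phys 0x4B267  [4 reads]

Access #0 PA: 0x2ACF8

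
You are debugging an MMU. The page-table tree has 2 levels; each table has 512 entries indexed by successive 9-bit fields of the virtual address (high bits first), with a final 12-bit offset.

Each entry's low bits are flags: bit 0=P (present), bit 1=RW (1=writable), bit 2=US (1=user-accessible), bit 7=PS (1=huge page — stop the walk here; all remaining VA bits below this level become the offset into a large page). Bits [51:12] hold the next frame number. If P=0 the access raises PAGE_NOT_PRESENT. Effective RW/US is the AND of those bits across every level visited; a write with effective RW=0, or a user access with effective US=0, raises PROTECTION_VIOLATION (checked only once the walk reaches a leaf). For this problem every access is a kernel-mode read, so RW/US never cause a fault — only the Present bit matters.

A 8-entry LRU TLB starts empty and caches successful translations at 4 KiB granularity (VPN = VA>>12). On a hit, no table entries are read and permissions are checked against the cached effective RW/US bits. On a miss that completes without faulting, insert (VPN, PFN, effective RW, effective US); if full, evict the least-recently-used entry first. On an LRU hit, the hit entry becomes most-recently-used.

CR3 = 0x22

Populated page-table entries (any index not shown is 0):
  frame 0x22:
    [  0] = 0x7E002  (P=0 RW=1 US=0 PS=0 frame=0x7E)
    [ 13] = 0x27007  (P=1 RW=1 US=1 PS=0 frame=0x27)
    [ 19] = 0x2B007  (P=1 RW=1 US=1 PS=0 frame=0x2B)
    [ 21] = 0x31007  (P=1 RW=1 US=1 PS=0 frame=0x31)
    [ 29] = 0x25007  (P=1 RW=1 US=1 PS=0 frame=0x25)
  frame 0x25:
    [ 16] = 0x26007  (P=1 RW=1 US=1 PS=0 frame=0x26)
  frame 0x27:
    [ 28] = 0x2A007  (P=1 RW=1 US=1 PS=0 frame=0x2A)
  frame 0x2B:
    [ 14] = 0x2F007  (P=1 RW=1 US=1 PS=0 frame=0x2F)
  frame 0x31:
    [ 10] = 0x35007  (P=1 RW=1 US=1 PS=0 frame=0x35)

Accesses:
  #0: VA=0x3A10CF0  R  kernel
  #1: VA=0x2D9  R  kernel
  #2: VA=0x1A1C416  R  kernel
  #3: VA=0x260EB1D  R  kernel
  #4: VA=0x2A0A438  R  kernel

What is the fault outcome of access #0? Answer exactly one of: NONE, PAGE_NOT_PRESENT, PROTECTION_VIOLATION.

Per-access translation:
#0 VA=0x3A10CF0 (r,kernel):
  [0] read 0x22 idx=29: raw=0x25007 flags P=1 W=1 U=1 S=0
  [1] read 0x25 idx=16: raw=0x26007 flags P=1 W=1 U=1 S=0
  ✓ 0x26CF0  — 2 lookups
#1 VA=0x2D9 (r,kernel):
  [0] read 0x22 idx=0: raw=0x7E002 flags P=0 W=1 U=0 S=0
  ⇒ fault: PAGE_NOT_PRESENT  — 1 lookups
#2 VA=0x1A1C416 (r,kernel):
  [0] read 0x22 idx=13: raw=0x27007 flags P=1 W=1 U=1 S=0
  [1] read 0x27 idx=28: raw=0x2A007 flags P=1 W=1 U=1 S=0
  ✓ 0x2A416  — 2 lookups
#3 VA=0x260EB1D (r,kernel):
  [0] read 0x22 idx=19: raw=0x2B007 flags P=1 W=1 U=1 S=0
  [1] read 0x2B idx=14: raw=0x2F007 flags P=1 W=1 U=1 S=0
  ✓ 0x2FB1D  — 2 lookups
#4 VA=0x2A0A438 (r,kernel):
  [0] read 0x22 idx=21: raw=0x31007 flags P=1 W=1 U=1 S=0
  [1] read 0x31 idx=10: raw=0x35007 flags P=1 W=1 U=1 S=0
  ✓ 0x35438  — 2 lookups

Access #0 fault: NONE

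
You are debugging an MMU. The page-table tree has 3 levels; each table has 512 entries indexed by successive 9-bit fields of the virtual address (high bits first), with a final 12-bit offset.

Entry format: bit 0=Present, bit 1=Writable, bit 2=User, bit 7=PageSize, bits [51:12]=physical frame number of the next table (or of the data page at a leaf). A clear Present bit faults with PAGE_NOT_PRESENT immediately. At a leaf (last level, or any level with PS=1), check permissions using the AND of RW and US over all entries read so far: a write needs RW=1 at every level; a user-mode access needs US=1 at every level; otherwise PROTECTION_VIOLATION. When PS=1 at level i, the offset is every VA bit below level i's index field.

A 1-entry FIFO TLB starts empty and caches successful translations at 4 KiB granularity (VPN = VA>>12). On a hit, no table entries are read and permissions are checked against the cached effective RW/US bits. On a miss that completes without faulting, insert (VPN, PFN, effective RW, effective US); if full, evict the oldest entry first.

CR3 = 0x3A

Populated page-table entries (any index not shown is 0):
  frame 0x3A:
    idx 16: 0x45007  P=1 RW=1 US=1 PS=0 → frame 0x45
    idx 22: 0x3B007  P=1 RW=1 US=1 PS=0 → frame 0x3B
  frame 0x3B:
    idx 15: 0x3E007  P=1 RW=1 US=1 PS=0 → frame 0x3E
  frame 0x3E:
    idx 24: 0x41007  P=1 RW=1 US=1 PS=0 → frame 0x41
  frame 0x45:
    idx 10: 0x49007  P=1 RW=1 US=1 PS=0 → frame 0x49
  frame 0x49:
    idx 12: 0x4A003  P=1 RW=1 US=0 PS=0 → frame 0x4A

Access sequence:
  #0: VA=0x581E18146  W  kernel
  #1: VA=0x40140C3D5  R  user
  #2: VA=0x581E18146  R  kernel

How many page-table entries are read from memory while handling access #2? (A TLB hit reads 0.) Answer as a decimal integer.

Trace:
#0 VA=0x581E18146 (w,kernel):
  lvl0: tbl 0x3A, slot 22 ⇒ 0x3B007 (P1/RW1/US1/PS0)
  lvl1: tbl 0x3B, slot 15 ⇒ 0x3E007 (P1/RW1/US1/PS0)
  lvl2: tbl 0x3E, slot 24 ⇒ 0x41007 (P1/RW1/US1/PS0)
  → PA=0x41146  (3 entries read)
#1 VA=0x40140C3D5 (r,user):
  lvl0: tbl 0x3A, slot 16 ⇒ 0x45007 (P1/RW1/US1/PS0)
  lvl1: tbl 0x45, slot 10 ⇒ 0x49007 (P1/RW1/US1/PS0)
  lvl2: tbl 0x49, slot 12 ⇒ 0x4A003 (P1/RW1/US0/PS0)
  ✗ PROTECTION_VIOLATION  [3 reads]
#2 VA=0x581E18146 (r,kernel):
  TLB hit vpn=0x581E18 → PA=0x41146

Entries read for #2: 0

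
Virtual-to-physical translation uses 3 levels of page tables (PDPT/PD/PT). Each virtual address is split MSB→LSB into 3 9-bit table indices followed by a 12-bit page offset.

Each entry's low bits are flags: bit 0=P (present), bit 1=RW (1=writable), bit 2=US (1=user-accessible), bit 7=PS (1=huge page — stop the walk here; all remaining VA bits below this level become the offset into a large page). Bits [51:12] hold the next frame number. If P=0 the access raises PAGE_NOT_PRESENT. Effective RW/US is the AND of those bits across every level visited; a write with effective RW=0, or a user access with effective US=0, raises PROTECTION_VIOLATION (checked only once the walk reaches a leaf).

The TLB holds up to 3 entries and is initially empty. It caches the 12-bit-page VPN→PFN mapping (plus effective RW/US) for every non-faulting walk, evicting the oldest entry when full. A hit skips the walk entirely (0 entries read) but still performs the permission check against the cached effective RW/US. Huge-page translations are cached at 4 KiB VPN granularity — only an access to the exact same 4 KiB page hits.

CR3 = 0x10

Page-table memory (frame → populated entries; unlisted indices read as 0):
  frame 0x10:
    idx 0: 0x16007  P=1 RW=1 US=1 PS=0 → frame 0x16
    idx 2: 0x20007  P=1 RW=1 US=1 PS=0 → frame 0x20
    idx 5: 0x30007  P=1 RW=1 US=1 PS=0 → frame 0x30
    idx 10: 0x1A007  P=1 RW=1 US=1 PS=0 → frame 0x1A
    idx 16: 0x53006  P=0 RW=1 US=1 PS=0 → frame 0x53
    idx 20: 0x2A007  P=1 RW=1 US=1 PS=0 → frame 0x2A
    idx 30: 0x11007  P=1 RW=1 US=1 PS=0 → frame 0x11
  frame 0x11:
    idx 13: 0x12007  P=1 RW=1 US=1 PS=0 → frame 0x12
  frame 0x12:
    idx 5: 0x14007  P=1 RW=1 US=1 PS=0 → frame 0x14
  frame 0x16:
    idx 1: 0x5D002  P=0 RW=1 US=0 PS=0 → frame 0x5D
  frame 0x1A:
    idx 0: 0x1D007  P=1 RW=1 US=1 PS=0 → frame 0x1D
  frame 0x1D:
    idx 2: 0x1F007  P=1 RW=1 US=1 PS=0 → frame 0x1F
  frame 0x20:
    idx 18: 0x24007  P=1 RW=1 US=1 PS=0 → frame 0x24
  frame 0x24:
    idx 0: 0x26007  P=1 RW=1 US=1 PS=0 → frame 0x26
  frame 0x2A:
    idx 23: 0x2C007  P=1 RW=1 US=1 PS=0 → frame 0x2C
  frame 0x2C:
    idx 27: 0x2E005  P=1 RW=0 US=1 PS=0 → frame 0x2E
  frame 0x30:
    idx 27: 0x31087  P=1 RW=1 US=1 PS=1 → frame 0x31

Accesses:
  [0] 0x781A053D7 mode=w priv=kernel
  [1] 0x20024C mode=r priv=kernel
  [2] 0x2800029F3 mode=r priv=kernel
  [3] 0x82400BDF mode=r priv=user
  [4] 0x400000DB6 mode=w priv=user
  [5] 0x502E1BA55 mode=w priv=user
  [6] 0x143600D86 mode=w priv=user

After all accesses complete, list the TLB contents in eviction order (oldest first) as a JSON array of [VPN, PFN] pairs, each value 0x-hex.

Trace:
#0 VA=0x781A053D7 (w,kernel):
  [0] read 0x10 idx=30: raw=0x11007 flags P=1 W=1 U=1 S=0
  [1] read 0x11 idx=13: raw=0x12007 flags P=1 W=1 U=1 S=0
  [2] read 0x12 idx=5: raw=0x14007 flags P=1 W=1 U=1 S=0
  ✓ 0x143D7  — 3 lookups
#1 VA=0x20024C (r,kernel):
  [0] read 0x10 idx=0: raw=0x16007 flags P=1 W=1 U=1 S=0
  [1] read 0x16 idx=1: raw=0x5D002 flags P=0 W=1 U=0 S=0
  ⇒ fault: PAGE_NOT_PRESENT  — 2 lookups
#2 VA=0x2800029F3 (r,kernel):
  [0] read 0x10 idx=10: raw=0x1A007 flags P=1 W=1 U=1 S=0
  [1] read 0x1A idx=0: raw=0x1D007 flags P=1 W=1 U=1 S=0
  [2] read 0x1D idx=2: raw=0x1F007 flags P=1 W=1 U=1 S=0
  ✓ 0x1F9F3  — 3 lookups
#3 VA=0x82400BDF (r,user):
  [0] read 0x10 idx=2: raw=0x20007 flags P=1 W=1 U=1 S=0
  [1] read 0x20 idx=18: raw=0x24007 flags P=1 W=1 U=1 S=0
  [2] read 0x24 idx=0: raw=0x26007 flags P=1 W=1 U=1 S=0
  ✓ 0x26BDF  — 3 lookups
#4 VA=0x400000DB6 (w,user):
  [0] read 0x10 idx=16: raw=0x53006 flags P=0 W=1 U=1 S=0
  ⇒ fault: PAGE_NOT_PRESENT  — 1 lookups
#5 VA=0x502E1BA55 (w,user):
  [0] read 0x10 idx=20: raw=0x2A007 flags P=1 W=1 U=1 S=0
  [1] read 0x2A idx=23: raw=0x2C007 flags P=1 W=1 U=1 S=0
  [2] read 0x2C idx=27: raw=0x2E005 flags P=1 W=0 U=1 S=0
  ⇒ fault: PROTECTION_VIOLATION  — 3 lookups
#6 VA=0x143600D86 (w,user):
  [0] read 0x10 idx=5: raw=0x30007 flags P=1 W=1 U=1 S=0
  [1] read 0x30 idx=27: raw=0x31087 flags P=1 W=1 U=1 S=1
  ✓ 0x31D86 (huge @L1)  — 2 lookups

TLB: [["0x280002", "0x1F"], ["0x82400", "0x26"], ["0x143600", "0x31"]]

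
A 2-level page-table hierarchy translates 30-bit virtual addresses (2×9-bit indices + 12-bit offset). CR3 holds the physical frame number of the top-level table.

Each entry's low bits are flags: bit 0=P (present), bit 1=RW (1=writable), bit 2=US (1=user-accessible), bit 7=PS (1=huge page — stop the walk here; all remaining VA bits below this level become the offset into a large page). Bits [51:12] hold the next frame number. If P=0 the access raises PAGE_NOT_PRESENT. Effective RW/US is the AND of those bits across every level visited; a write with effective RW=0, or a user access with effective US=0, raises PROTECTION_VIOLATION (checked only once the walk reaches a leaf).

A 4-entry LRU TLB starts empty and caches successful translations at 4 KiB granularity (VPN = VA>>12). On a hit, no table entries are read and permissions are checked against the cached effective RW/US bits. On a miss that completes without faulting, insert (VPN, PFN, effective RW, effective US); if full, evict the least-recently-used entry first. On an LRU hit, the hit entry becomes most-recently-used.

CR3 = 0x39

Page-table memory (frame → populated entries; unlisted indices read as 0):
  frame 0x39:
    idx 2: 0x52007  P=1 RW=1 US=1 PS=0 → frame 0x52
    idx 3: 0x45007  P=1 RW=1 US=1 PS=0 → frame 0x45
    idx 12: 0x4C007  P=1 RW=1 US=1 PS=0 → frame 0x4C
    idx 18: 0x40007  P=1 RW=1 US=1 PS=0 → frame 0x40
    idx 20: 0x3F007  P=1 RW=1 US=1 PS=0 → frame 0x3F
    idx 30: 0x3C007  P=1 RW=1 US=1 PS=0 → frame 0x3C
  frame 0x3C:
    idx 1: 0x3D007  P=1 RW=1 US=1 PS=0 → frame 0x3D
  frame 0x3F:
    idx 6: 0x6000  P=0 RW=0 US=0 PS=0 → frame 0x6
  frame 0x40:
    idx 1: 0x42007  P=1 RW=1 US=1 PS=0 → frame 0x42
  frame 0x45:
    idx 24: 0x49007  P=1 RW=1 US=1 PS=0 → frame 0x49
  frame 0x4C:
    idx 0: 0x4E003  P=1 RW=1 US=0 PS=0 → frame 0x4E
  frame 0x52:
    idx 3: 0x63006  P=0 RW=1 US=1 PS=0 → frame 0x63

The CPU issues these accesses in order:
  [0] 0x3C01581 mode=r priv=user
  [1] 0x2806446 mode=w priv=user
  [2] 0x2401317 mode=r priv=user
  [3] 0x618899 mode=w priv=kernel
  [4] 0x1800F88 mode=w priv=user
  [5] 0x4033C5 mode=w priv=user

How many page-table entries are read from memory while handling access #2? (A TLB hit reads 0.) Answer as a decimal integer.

Walk each access:
#0 VA=0x3C01581 (r,user):
  L0 @0x39[30] → 0x3C007  P=1,RW=1,US=1,PS=0
  L1 @0x3C[1] → 0x3D007  P=1,RW=1,US=1,PS=0
  ⇒ phys 0x3D581  [2 reads]
#1 VA=0x2806446 (w,user):
  L0 @0x39[20] → 0x3F007  P=1,RW=1,US=1,PS=0
  L1 @0x3F[6] → 0x6000  P=0,RW=0,US=0,PS=0
  ✗ PAGE_NOT_PRESENT  [2 reads]
#2 VA=0x2401317 (r,user):
  L0 @0x39[18] → 0x40007  P=1,RW=1,US=1,PS=0
  L1 @0x40[1] → 0x42007  P=1,RW=1,US=1,PS=0
  ⇒ phys 0x42317  [2 reads]
#3 VA=0x618899 (w,kernel):
  L0 @0x39[3] → 0x45007  P=1,RW=1,US=1,PS=0
  L1 @0x45[24] → 0x49007  P=1,RW=1,US=1,PS=0
  ⇒ phys 0x49899  [2 reads]
#4 VA=0x1800F88 (w,user):
  L0 @0x39[12] → 0x4C007  P=1,RW=1,US=1,PS=0
  L1 @0x4C[0] → 0x4E003  P=1,RW=1,US=0,PS=0
  ✗ PROTECTION_VIOLATION  [2 reads]
#5 VA=0x4033C5 (w,user):
  L0 @0x39[2] → 0x52007  P=1,RW=1,US=1,PS=0
  L1 @0x52[3] → 0x63006  P=0,RW=1,US=1,PS=0
  ✗ PAGE_NOT_PRESENT  [2 reads]

Entries read for #2: 2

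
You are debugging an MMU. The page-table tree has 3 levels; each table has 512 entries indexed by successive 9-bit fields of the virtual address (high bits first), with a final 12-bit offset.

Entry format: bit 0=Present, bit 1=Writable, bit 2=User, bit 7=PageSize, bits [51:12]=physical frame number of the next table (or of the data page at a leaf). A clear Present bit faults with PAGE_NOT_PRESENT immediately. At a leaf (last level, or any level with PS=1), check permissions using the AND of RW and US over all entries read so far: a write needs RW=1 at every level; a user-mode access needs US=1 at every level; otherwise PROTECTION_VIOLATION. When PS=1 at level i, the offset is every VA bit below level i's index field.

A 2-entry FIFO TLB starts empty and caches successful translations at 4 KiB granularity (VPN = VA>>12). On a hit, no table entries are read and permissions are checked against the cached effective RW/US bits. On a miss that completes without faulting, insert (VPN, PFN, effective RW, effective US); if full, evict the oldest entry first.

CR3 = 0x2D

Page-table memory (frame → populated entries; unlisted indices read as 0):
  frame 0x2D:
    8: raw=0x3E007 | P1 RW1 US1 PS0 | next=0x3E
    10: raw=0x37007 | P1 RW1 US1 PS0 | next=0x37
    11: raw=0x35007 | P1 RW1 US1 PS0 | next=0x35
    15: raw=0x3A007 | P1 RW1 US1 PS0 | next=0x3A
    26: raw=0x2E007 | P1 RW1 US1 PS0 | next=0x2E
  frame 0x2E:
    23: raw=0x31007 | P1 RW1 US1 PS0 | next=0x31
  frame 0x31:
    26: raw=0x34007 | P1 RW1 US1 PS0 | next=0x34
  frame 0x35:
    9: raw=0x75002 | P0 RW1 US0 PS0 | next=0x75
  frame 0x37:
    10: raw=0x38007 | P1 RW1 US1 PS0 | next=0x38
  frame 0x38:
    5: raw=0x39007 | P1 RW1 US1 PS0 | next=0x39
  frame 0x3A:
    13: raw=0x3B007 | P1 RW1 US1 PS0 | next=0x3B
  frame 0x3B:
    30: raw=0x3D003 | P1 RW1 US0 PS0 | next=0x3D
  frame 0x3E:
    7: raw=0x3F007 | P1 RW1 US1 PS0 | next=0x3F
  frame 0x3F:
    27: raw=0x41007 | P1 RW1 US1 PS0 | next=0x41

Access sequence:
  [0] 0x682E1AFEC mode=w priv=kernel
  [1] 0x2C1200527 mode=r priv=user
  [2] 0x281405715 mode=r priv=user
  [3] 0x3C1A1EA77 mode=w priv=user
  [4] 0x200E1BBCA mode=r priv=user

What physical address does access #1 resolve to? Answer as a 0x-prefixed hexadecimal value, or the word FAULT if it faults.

Trace:
#0 VA=0x682E1AFEC (w,kernel):
  [0] read 0x2D idx=26: raw=0x2E007 flags P=1 W=1 U=1 S=0
  [1] read 0x2E idx=23: raw=0x31007 flags P=1 W=1 U=1 S=0
  [2] read 0x31 idx=26: raw=0x34007 flags P=1 W=1 U=1 S=0
  → PA=0x34FEC  (3 entries read)
#1 VA=0x2C1200527 (r,user):
  [0] read 0x2D idx=11: raw=0x35007 flags P=1 W=1 U=1 S=0
  [1] read 0x35 idx=9: raw=0x75002 flags P=0 W=1 U=0 S=0
  ✗ PAGE_NOT_PRESENT  [2 reads]
#2 VA=0x281405715 (r,user):
  [0] read 0x2D idx=10: raw=0x37007 flags P=1 W=1 U=1 S=0
  [1] read 0x37 idx=10: raw=0x38007 flags P=1 W=1 U=1 S=0
  [2] read 0x38 idx=5: raw=0x39007 flags P=1 W=1 U=1 S=0
  → PA=0x39715  (3 entries read)
#3 VA=0x3C1A1EA77 (w,user):
  [0] read 0x2D idx=15: raw=0x3A007 flags P=1 W=1 U=1 S=0
  [1] read 0x3A idx=13: raw=0x3B007 flags P=1 W=1 U=1 S=0
  [2] read 0x3B idx=30: raw=0x3D003 flags P=1 W=1 U=0 S=0
  ✗ PROTECTION_VIOLATION  [3 reads]
#4 VA=0x200E1BBCA (r,user):
  [0] read 0x2D idx=8: raw=0x3E007 flags P=1 W=1 U=1 S=0
  [1] read 0x3E idx=7: raw=0x3F007 flags P=1 W=1 U=1 S=0
  [2] read 0x3F idx=27: raw=0x41007 flags P=1 W=1 U=1 S=0
  → PA=0x41BCA  (3 entries read)

Access #1 PA: FAULT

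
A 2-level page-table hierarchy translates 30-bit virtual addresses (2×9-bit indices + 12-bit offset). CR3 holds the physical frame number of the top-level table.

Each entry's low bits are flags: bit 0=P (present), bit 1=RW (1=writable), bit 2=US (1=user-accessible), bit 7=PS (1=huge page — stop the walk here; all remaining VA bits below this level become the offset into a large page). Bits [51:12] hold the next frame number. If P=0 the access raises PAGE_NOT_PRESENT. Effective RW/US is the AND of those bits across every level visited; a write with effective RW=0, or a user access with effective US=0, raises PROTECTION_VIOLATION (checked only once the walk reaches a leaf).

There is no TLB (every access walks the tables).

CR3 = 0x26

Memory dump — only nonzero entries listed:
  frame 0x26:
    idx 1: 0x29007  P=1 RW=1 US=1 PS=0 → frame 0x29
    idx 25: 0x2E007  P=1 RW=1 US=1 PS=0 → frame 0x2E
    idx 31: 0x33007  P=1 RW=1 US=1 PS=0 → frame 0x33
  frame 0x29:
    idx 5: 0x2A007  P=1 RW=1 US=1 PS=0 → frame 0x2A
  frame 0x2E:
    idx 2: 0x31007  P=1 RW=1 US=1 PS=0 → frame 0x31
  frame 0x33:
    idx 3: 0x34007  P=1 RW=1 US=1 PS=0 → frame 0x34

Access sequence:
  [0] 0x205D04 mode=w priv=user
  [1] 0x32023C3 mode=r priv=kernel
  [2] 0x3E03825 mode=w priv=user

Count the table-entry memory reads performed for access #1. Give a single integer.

Trace:
#0 VA=0x205D04 (w,user):
  L0 @0x26[1] → 0x29007  P=1,RW=1,US=1,PS=0
  L1 @0x29[5] → 0x2A007  P=1,RW=1,US=1,PS=0
  → PA=0x2AD04  (2 entries read)
#1 VA=0x32023C3 (r,kernel):
  L0 @0x26[25] → 0x2E007  P=1,RW=1,US=1,PS=0
  L1 @0x2E[2] → 0x31007  P=1,RW=1,US=1,PS=0
  → PA=0x313C3  (2 entries read)
#2 VA=0x3E03825 (w,user):
  L0 @0x26[31] → 0x33007  P=1,RW=1,US=1,PS=0
  L1 @0x33[3] → 0x34007  P=1,RW=1,US=1,PS=0
  → PA=0x34825  (2 entries read)

Entries read for #1: 2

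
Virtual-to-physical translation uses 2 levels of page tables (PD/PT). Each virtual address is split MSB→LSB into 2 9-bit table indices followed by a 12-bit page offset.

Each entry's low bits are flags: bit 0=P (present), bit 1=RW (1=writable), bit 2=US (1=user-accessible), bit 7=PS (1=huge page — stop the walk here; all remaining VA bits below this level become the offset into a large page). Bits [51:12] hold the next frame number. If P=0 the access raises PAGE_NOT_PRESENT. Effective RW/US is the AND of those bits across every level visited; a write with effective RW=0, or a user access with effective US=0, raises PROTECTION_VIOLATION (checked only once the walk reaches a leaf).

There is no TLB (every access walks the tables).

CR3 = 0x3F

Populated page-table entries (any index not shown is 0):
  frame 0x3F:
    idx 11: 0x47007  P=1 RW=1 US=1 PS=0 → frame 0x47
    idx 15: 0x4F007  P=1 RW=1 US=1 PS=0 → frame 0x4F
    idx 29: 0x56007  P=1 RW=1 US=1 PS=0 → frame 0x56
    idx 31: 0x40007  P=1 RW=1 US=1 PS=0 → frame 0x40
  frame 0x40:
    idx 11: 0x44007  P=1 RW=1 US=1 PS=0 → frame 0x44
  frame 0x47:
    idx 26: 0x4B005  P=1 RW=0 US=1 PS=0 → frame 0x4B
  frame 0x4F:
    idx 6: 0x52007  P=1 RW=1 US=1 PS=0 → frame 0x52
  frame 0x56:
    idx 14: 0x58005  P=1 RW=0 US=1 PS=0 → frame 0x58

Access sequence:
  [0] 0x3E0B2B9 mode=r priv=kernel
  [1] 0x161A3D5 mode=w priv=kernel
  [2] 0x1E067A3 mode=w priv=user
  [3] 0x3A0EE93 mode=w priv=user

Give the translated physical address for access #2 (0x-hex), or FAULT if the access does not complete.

Per-access translation:
#0 VA=0x3E0B2B9 (r,kernel):
  L0: frame=0x3F idx=31 entry=0x40007 [P=1 RW=1 US=1 PS=0]
  L1: frame=0x40 idx=11 entry=0x44007 [P=1 RW=1 US=1 PS=0]
  ✓ 0x442B9  — 2 lookups
#1 VA=0x161A3D5 (w,kernel):
  L0: frame=0x3F idx=11 entry=0x47007 [P=1 RW=1 US=1 PS=0]
  L1: frame=0x47 idx=26 entry=0x4B005 [P=1 RW=0 US=1 PS=0]
  ⇒ fault: PROTECTION_VIOLATION  — 2 lookups
#2 VA=0x1E067A3 (w,user):
  L0: frame=0x3F idx=15 entry=0x4F007 [P=1 RW=1 US=1 PS=0]
  L1: frame=0x4F idx=6 entry=0x52007 [P=1 RW=1 US=1 PS=0]
  ✓ 0x527A3  — 2 lookups
#3 VA=0x3A0EE93 (w,user):
  L0: frame=0x3F idx=29 entry=0x56007 [P=1 RW=1 US=1 PS=0]
  L1: frame=0x56 idx=14 entry=0x58005 [P=1 RW=0 US=1 PS=0]
  ⇒ fault: PROTECTION_VIOLATION  — 2 lookups

Access #2 PA: 0x527A3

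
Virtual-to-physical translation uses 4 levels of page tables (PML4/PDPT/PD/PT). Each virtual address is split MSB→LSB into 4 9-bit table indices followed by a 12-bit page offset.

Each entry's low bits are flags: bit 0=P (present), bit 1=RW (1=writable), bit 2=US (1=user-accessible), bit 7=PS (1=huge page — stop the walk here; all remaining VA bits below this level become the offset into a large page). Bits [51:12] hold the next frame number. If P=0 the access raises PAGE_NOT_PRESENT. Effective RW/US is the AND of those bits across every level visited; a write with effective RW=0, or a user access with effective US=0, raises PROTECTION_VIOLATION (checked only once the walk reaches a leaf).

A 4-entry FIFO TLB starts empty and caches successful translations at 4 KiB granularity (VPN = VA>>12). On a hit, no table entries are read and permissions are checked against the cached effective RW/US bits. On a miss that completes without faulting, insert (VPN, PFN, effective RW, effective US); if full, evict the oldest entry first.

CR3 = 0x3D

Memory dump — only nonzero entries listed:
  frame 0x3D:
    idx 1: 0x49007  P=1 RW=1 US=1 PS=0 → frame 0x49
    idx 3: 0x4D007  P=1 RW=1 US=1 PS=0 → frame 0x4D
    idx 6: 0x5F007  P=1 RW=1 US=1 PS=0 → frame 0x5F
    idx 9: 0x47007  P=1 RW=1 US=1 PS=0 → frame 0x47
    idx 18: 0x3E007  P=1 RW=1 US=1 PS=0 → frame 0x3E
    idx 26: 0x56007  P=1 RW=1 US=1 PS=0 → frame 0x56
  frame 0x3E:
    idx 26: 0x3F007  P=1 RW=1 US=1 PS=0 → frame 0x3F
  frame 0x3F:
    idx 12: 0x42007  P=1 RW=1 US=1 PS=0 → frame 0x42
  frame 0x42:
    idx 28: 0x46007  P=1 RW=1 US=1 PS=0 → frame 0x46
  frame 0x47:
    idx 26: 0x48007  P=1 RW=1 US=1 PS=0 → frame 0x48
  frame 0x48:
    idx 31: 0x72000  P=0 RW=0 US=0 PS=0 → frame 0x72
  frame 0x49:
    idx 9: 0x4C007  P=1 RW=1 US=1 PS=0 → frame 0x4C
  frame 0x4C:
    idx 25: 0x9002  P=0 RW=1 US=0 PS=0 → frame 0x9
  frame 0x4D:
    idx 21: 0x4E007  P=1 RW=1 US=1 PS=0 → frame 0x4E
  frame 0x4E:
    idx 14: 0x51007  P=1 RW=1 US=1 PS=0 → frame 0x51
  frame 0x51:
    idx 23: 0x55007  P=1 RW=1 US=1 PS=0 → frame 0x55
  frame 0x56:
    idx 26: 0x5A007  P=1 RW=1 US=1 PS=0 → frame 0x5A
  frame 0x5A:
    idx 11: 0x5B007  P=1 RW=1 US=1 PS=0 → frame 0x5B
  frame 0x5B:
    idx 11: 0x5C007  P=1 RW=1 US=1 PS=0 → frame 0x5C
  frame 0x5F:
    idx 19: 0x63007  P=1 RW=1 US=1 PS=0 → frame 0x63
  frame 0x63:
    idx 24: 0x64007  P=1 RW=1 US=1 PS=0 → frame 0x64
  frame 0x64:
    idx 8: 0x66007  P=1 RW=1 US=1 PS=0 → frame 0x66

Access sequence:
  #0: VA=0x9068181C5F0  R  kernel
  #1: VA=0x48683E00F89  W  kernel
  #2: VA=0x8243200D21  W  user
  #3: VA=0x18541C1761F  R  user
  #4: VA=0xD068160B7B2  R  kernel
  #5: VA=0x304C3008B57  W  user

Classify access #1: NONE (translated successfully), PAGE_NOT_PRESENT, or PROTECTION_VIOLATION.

Walk each access:
#0 VA=0x9068181C5F0 (r,kernel):
  [0] read 0x3D idx=18: raw=0x3E007 flags P=1 W=1 U=1 S=0
  [1] read 0x3E idx=26: raw=0x3F007 flags P=1 W=1 U=1 S=0
  [2] read 0x3F idx=12: raw=0x42007 flags P=1 W=1 U=1 S=0
  [3] read 0x42 idx=28: raw=0x46007 flags P=1 W=1 U=1 S=0
  ✓ 0x465F0  — 4 lookups
#1 VA=0x48683E00F89 (w,kernel):
  [0] read 0x3D idx=9: raw=0x47007 flags P=1 W=1 U=1 S=0
  [1] read 0x47 idx=26: raw=0x48007 flags P=1 W=1 U=1 S=0
  [2] read 0x48 idx=31: raw=0x72000 flags P=0 W=0 U=0 S=0
  ⇒ fault: PAGE_NOT_PRESENT  — 3 lookups
#2 VA=0x8243200D21 (w,user):
  [0] read 0x3D idx=1: raw=0x49007 flags P=1 W=1 U=1 S=0
  [1] read 0x49 idx=9: raw=0x4C007 flags P=1 W=1 U=1 S=0
  [2] read 0x4C idx=25: raw=0x9002 flags P=0 W=1 U=0 S=0
  ⇒ fault: PAGE_NOT_PRESENT  — 3 lookups
#3 VA=0x18541C1761F (r,user):
  [0] read 0x3D idx=3: raw=0x4D007 flags P=1 W=1 U=1 S=0
  [1] read 0x4D idx=21: raw=0x4E007 flags P=1 W=1 U=1 S=0
  [2] read 0x4E idx=14: raw=0x51007 flags P=1 W=1 U=1 S=0
  [3] read 0x51 idx=23: raw=0x55007 flags P=1 W=1 U=1 S=0
  ✓ 0x5561F  — 4 lookups
#4 VA=0xD068160B7B2 (r,kernel):
  [0] read 0x3D idx=26: raw=0x56007 flags P=1 W=1 U=1 S=0
  [1] read 0x56 idx=26: raw=0x5A007 flags P=1 W=1 U=1 S=0
  [2] read 0x5A idx=11: raw=0x5B007 flags P=1 W=1 U=1 S=0
  [3] read 0x5B idx=11: raw=0x5C007 flags P=1 W=1 U=1 S=0
  ✓ 0x5C7B2  — 4 lookups
#5 VA=0x304C3008B57 (w,user):
  [0] read 0x3D idx=6: raw=0x5F007 flags P=1 W=1 U=1 S=0
  [1] read 0x5F idx=19: raw=0x63007 flags P=1 W=1 U=1 S=0
  [2] read 0x63 idx=24: raw=0x64007 flags P=1 W=1 U=1 S=0
  [3] read 0x64 idx=8: raw=0x66007 flags P=1 W=1 U=1 S=0
  ✓ 0x66B57  — 4 lookups

Access #1 fault: PAGE_NOT_PRESENT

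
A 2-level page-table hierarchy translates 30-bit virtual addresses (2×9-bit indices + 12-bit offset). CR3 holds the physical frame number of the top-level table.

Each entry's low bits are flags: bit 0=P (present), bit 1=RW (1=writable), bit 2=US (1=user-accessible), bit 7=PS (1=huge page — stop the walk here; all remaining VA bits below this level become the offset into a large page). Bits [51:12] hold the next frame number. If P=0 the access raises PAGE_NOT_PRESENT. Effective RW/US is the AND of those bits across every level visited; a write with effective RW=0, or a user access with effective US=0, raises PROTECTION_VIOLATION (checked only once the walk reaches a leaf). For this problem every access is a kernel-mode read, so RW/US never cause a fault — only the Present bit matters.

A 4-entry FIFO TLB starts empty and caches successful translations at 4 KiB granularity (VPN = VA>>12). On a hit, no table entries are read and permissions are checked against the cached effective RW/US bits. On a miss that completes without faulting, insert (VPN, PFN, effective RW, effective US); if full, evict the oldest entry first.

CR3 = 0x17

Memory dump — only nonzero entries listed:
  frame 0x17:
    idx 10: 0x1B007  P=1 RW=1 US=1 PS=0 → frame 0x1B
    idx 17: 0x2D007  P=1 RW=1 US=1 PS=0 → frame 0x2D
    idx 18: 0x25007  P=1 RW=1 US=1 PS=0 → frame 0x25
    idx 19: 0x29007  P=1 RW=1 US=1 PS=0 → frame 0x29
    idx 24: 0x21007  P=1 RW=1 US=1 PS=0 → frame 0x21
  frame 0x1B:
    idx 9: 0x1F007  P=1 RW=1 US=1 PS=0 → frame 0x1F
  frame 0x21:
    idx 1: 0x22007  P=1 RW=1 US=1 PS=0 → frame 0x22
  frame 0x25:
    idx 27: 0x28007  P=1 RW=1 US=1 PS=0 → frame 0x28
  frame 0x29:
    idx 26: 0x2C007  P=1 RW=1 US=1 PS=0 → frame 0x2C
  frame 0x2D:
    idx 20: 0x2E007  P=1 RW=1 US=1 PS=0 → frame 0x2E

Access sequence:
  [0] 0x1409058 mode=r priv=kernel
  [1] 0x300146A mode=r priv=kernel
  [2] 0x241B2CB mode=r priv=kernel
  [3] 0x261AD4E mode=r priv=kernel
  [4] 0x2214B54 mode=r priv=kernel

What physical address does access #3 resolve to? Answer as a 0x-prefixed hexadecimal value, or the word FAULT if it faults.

Per-access translation:
#0 VA=0x1409058 (r,kernel):
  lvl0: tbl 0x17, slot 10 ⇒ 0x1B007 (P1/RW1/US1/PS0)
  lvl1: tbl 0x1B, slot 9 ⇒ 0x1F007 (P1/RW1/US1/PS0)
  → PA=0x1F058  (2 entries read)
#1 VA=0x300146A (r,kernel):
  lvl0: tbl 0x17, slot 24 ⇒ 0x21007 (P1/RW1/US1/PS0)
  lvl1: tbl 0x21, slot 1 ⇒ 0x22007 (P1/RW1/US1/PS0)
  → PA=0x2246A  (2 entries read)
#2 VA=0x241B2CB (r,kernel):
  lvl0: tbl 0x17, slot 18 ⇒ 0x25007 (P1/RW1/US1/PS0)
  lvl1: tbl 0x25, slot 27 ⇒ 0x28007 (P1/RW1/US1/PS0)
  → PA=0x282CB  (2 entries read)
#3 VA=0x261AD4E (r,kernel):
  lvl0: tbl 0x17, slot 19 ⇒ 0x29007 (P1/RW1/US1/PS0)
  lvl1: tbl 0x29, slot 26 ⇒ 0x2C007 (P1/RW1/US1/PS0)
  → PA=0x2CD4E  (2 entries read)
#4 VA=0x2214B54 (r,kernel):
  lvl0: tbl 0x17, slot 17 ⇒ 0x2D007 (P1/RW1/US1/PS0)
  lvl1: tbl 0x2D, slot 20 ⇒ 0x2E007 (P1/RW1/US1/PS0)
  → PA=0x2EB54  (2 entries read)

Access #3 PA: 0x2CD4E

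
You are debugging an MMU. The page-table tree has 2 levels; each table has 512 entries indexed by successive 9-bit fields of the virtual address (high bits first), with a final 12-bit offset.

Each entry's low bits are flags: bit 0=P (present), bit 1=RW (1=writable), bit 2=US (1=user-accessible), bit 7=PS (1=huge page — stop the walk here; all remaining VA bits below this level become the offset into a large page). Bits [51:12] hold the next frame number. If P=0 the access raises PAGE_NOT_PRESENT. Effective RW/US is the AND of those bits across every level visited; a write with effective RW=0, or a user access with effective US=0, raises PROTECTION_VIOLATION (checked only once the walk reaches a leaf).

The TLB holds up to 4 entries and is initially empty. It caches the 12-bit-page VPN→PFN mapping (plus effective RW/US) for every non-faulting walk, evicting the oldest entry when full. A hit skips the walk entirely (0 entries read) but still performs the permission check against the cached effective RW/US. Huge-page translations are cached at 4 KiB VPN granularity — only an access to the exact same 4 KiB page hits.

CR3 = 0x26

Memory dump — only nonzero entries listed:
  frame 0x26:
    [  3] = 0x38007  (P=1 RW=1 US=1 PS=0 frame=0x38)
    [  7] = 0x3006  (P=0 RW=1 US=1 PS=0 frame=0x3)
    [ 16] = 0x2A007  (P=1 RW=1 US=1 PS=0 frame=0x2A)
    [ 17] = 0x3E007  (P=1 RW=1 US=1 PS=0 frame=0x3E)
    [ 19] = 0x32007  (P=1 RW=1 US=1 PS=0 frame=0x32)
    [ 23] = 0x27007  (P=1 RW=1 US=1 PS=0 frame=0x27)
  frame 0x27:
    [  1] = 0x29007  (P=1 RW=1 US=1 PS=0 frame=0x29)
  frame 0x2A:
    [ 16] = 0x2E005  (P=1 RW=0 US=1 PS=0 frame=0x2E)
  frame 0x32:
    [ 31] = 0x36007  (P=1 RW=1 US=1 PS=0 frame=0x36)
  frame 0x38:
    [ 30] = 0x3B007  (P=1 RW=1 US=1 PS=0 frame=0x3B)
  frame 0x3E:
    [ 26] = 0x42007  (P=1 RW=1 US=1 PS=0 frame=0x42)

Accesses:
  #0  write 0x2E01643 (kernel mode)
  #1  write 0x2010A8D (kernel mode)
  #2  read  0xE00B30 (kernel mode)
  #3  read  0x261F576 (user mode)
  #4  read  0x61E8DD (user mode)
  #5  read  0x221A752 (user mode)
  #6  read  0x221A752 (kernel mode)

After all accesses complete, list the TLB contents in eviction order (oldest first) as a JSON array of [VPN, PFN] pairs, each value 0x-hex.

Trace:
#0 VA=0x2E01643 (w,kernel):
  L0: frame=0x26 idx=23 entry=0x27007 [P=1 RW=1 US=1 PS=0]
  L1: frame=0x27 idx=1 entry=0x29007 [P=1 RW=1 US=1 PS=0]
  ⇒ phys 0x29643  [2 reads]
#1 VA=0x2010A8D (w,kernel):
  L0: frame=0x26 idx=16 entry=0x2A007 [P=1 RW=1 US=1 PS=0]
  L1: frame=0x2A idx=16 entry=0x2E005 [P=1 RW=0 US=1 PS=0]
  ✗ PROTECTION_VIOLATION  [2 reads]
#2 VA=0xE00B30 (r,kernel):
  L0: frame=0x26 idx=7 entry=0x3006 [P=0 RW=1 US=1 PS=0]
  ✗ PAGE_NOT_PRESENT  [1 reads]
#3 VA=0x261F576 (r,user):
  L0: frame=0x26 idx=19 entry=0x32007 [P=1 RW=1 US=1 PS=0]
  L1: frame=0x32 idx=31 entry=0x36007 [P=1 RW=1 US=1 PS=0]
  ⇒ phys 0x36576  [2 reads]
#4 VA=0x61E8DD (r,user):
  L0: frame=0x26 idx=3 entry=0x38007 [P=1 RW=1 US=1 PS=0]
  L1: frame=0x38 idx=30 entry=0x3B007 [P=1 RW=1 US=1 PS=0]
  ⇒ phys 0x3B8DD  [2 reads]
#5 VA=0x221A752 (r,user):
  L0: frame=0x26 idx=17 entry=0x3E007 [P=1 RW=1 US=1 PS=0]
  L1: frame=0x3E idx=26 entry=0x42007 [P=1 RW=1 US=1 PS=0]
  ⇒ phys 0x42752  [2 reads]
#6 VA=0x221A752 (r,kernel):
  TLB hit vpn=0x221A → PA=0x42752

TLB: [["0x2E01", "0x29"], ["0x261F", "0x36"], ["0x61E", "0x3B"], ["0x221A", "0x42"]]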